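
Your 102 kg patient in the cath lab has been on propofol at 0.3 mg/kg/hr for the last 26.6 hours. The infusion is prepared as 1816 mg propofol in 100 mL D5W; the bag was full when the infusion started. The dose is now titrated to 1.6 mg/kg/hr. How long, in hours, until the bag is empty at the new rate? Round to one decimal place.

6.1 hours

Initial rate:
Dose = 0.3 mg/kg/hr × 102 kg = 30.6 mg/hr
Concentration = 1816 mg ÷ 100 mL = 18.16 mg/mL
Rate = 30.6 mg/hr ÷ 18.16 mg/mL = 1.685022 mL/hr
Volume infused so far = 1.685022 mL/hr × 26.6 hr = 44.82159 mL
Volume remaining = 100 − 44.82159 = 55.17841 mL
New rate:
Dose = 1.6 mg/kg/hr × 102 kg = 163.2 mg/hr
Rate = 163.2 mg/hr ÷ 18.16 mg/mL = 8.986784 mL/hr
Time remaining = 55.17841 mL ÷ 8.986784 mL/hr = 6.139951 hr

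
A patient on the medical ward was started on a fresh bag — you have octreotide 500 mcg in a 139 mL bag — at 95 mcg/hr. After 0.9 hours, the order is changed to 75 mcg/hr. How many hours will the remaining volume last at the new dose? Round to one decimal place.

Initial rate:
Concentration = 500 mcg ÷ 139 mL = 3.597122 mcg/mL
Rate = 95 mcg/hr ÷ 3.597122 mcg/mL = 26.41 mL/hr
Volume infused so far = 26.41 mL/hr × 0.9 hr = 23.769 mL
Volume remaining = 139 − 23.769 = 115.231 mL
New rate:
Rate = 75 mcg/hr ÷ 3.597122 mcg/mL = 20.85 mL/hr
Time remaining = 115.231 mL ÷ 20.85 mL/hr = 5.526667 hr

5.5 hours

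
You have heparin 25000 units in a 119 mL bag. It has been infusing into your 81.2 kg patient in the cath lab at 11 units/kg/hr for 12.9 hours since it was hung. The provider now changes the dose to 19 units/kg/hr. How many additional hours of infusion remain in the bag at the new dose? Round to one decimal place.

Initial rate:
Dose = 11 units/kg/hr × 81.2 kg = 893.2 units/hr
Concentration = 25000 units ÷ 119 mL = 210.084 units/mL
Rate = 893.2 units/hr ÷ 210.084 units/mL = 4.251632 mL/hr
Volume infused so far = 4.251632 mL/hr × 12.9 hr = 54.84605 mL
Volume remaining = 119 − 54.84605 = 64.15395 mL
New rate:
Dose = 19 units/kg/hr × 81.2 kg = 1542.8 units/hr
Rate = 1542.8 units/hr ÷ 210.084 units/mL = 7.343728 mL/hr
Time remaining = 64.15395 mL ÷ 7.343728 mL/hr = 8.735883 hr

8.7 hours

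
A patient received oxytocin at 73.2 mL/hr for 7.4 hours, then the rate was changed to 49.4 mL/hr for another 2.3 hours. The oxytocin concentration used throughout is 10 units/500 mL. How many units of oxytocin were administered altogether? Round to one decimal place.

Concentration = 10 units ÷ 500 mL = 0.02 units/mL
Stage 1: 73.2 mL/hr × 7.4 hr = 541.68 mL → 541.68 mL × 0.02 units/mL = 10.8336 units
Stage 2: 49.4 mL/hr × 2.3 hr = 113.62 mL → 113.62 mL × 0.02 units/mL = 2.2724 units
Total = 10.8336 + 2.2724 = 13.106 units

13.1 units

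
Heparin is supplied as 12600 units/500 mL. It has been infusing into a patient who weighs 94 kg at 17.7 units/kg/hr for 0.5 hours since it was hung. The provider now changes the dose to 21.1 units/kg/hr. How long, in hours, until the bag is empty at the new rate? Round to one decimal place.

Initial rate:
Dose = 17.7 units/kg/hr × 94 kg = 1663.8 units/hr
Concentration = 12600 units ÷ 500 mL = 25.2 units/mL
Rate = 1663.8 units/hr ÷ 25.2 units/mL = 66.02381 mL/hr
Volume infused so far = 66.02381 mL/hr × 0.5 hr = 33.0119 mL
Volume remaining = 500 − 33.0119 = 466.9881 mL
New rate:
Dose = 21.1 units/kg/hr × 94 kg = 1983.4 units/hr
Rate = 1983.4 units/hr ÷ 25.2 units/mL = 78.70635 mL/hr
Time remaining = 466.9881 mL ÷ 78.70635 mL/hr = 5.933296 hr

5.9 hours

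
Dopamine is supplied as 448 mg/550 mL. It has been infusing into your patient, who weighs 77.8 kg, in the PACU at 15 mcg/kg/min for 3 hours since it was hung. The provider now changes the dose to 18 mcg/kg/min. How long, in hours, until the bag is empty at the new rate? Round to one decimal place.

2.8 hours

Initial rate:
Dose = 15 mcg/kg/min × 77.8 kg = 1167 mcg/min
1167 mcg/min × 60 min/hr = 70020 mcg/hr
Concentration = 448 mg ÷ 550 mL = 0.8145455 mg/mL = 814.5455 mcg/mL
Rate = 70020 mcg/hr ÷ 814.5455 mcg/mL = 85.96205 mL/hr
Volume infused so far = 85.96205 mL/hr × 3 hr = 257.8862 mL
Volume remaining = 550 − 257.8862 = 292.1138 mL
New rate:
Dose = 18 mcg/kg/min × 77.8 kg = 1400.4 mcg/min
1400.4 mcg/min × 60 min/hr = 84024 mcg/hr
Rate = 84024 mcg/hr ÷ 814.5455 mcg/mL = 103.1545 mL/hr
Time remaining = 292.1138 mL ÷ 103.1545 mL/hr = 2.83181 hr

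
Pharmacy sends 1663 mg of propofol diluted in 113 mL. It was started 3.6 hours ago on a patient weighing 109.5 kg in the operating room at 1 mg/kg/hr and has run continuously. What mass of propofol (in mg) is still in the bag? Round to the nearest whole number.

Dose = 1 mg/kg/hr × 109.5 kg = 109.5 mg/hr
Concentration = 1663 mg ÷ 113 mL = 14.71681 mg/mL
Rate = 109.5 mg/hr ÷ 14.71681 mg/mL = 7.440469 mL/hr
Volume infused = 7.440469 mL/hr × 3.6 hr = 26.78569 mL
Volume remaining = 113 − 26.78569 = 86.21431 mL
Drug remaining = 86.21431 mL × 14.71681 mg/mL = 1268.8 mg

1269 mg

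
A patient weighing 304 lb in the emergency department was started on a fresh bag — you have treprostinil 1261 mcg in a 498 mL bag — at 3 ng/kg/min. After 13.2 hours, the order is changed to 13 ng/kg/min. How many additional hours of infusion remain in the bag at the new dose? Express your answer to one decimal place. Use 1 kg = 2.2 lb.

8.7 hours

Initial rate:
Weight = 304 lb ÷ 2.2 lb/kg = 138.1818 kg
Dose = 3 ng/kg/min × 138.1818 kg = 414.5455 ng/min
414.5455 ng/min × 60 min/hr = 24872.73 ng/hr
Concentration = 1261 mcg ÷ 498 mL = 2.532129 mcg/mL = 2532.129 ng/mL
Rate = 24872.73 ng/hr ÷ 2532.129 ng/mL = 9.822853 mL/hr
Volume infused so far = 9.822853 mL/hr × 13.2 hr = 129.6617 mL
Volume remaining = 498 − 129.6617 = 368.3383 mL
New rate:
Dose = 13 ng/kg/min × 138.1818 kg = 1796.364 ng/min
1796.364 ng/min × 60 min/hr = 107781.8 ng/hr
Rate = 107781.8 ng/hr ÷ 2532.129 ng/mL = 42.5657 mL/hr
Time remaining = 368.3383 mL ÷ 42.5657 mL/hr = 8.653408 hr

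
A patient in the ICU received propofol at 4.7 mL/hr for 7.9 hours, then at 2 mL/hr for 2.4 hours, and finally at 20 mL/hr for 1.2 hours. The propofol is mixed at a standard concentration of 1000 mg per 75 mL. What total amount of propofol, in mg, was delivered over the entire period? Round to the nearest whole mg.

Concentration = 1000 mg ÷ 75 mL = 13.33333 mg/mL
Stage 1: 4.7 mL/hr × 7.9 hr = 37.13 mL → 37.13 mL × 13.33333 mg/mL = 495.0667 mg
Stage 2: 2 mL/hr × 2.4 hr = 4.8 mL → 4.8 mL × 13.33333 mg/mL = 64 mg
Stage 3: 20 mL/hr × 1.2 hr = 24 mL → 24 mL × 13.33333 mg/mL = 320 mg
Total = 495.0667 + 64 + 320 = 879.0667 mg

879 mg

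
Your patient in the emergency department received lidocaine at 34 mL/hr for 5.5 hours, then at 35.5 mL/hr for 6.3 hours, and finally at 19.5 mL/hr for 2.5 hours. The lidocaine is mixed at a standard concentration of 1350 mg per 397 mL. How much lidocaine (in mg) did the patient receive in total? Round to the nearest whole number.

1562 mg

Concentration = 1350 mg ÷ 397 mL = 3.400504 mg/mL
Stage 1: 34 mL/hr × 5.5 hr = 187 mL → 187 mL × 3.400504 mg/mL = 635.8942 mg
Stage 2: 35.5 mL/hr × 6.3 hr = 223.65 mL → 223.65 mL × 3.400504 mg/mL = 760.5227 mg
Stage 3: 19.5 mL/hr × 2.5 hr = 48.75 mL → 48.75 mL × 3.400504 mg/mL = 165.7746 mg
Total = 635.8942 + 760.5227 + 165.7746 = 1562.191 mg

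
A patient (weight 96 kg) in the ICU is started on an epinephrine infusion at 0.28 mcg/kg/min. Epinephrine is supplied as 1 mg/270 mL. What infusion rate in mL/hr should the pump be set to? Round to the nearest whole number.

Dose = 0.28 mcg/kg/min × 96 kg = 26.88 mcg/min
26.88 mcg/min × 60 min/hr = 1612.8 mcg/hr
Concentration = 1 mg ÷ 270 mL = 0.003703704 mg/mL = 3.703704 mcg/mL
Rate = 1612.8 mcg/hr ÷ 3.703704 mcg/mL = 435.456 mL/hr

435 mL/hr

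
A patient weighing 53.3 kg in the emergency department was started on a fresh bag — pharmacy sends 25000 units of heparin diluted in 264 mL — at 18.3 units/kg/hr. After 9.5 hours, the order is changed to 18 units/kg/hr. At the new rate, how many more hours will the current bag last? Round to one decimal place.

16.4 hours

Initial rate:
Dose = 18.3 units/kg/hr × 53.3 kg = 975.39 units/hr
Concentration = 25000 units ÷ 264 mL = 94.69697 units/mL
Rate = 975.39 units/hr ÷ 94.69697 units/mL = 10.30012 mL/hr
Volume infused so far = 10.30012 mL/hr × 9.5 hr = 97.85112 mL
Volume remaining = 264 − 97.85112 = 166.1489 mL
New rate:
Dose = 18 units/kg/hr × 53.3 kg = 959.4 units/hr
Rate = 959.4 units/hr ÷ 94.69697 units/mL = 10.13126 mL/hr
Time remaining = 166.1489 mL ÷ 10.13126 mL/hr = 16.39962 hr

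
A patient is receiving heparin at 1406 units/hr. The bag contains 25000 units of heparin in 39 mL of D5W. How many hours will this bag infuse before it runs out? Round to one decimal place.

17.8 hours

Concentration = 25000 units ÷ 39 mL = 641.0256 units/mL
Rate = 1406 units/hr ÷ 641.0256 units/mL = 2.19336 mL/hr
Duration = 39 mL ÷ 2.19336 mL/hr = 17.78094 hr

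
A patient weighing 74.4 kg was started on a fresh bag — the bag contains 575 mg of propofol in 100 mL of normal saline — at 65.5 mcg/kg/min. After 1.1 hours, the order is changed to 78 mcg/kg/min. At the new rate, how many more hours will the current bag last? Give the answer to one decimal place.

Initial rate:
Dose = 65.5 mcg/kg/min × 74.4 kg = 4873.2 mcg/min
4873.2 mcg/min × 60 min/hr = 292392 mcg/hr
Concentration = 575 mg ÷ 100 mL = 5.75 mg/mL = 5750 mcg/mL
Rate = 292392 mcg/hr ÷ 5750 mcg/mL = 50.85078 mL/hr
Volume infused so far = 50.85078 mL/hr × 1.1 hr = 55.93586 mL
Volume remaining = 100 − 55.93586 = 44.06414 mL
New rate:
Dose = 78 mcg/kg/min × 74.4 kg = 5803.2 mcg/min
5803.2 mcg/min × 60 min/hr = 348192 mcg/hr
Rate = 348192 mcg/hr ÷ 5750 mcg/mL = 60.55513 mL/hr
Time remaining = 44.06414 mL ÷ 60.55513 mL/hr = 0.7276698 hr

0.7 hours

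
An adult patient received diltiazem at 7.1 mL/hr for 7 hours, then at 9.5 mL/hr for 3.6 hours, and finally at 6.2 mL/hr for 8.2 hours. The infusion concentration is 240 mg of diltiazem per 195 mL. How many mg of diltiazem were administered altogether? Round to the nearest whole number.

166 mg

Concentration = 240 mg ÷ 195 mL = 1.230769 mg/mL
Stage 1: 7.1 mL/hr × 7 hr = 49.7 mL → 49.7 mL × 1.230769 mg/mL = 61.16923 mg
Stage 2: 9.5 mL/hr × 3.6 hr = 34.2 mL → 34.2 mL × 1.230769 mg/mL = 42.09231 mg
Stage 3: 6.2 mL/hr × 8.2 hr = 50.84 mL → 50.84 mL × 1.230769 mg/mL = 62.57231 mg
Total = 61.16923 + 42.09231 + 62.57231 = 165.8338 mg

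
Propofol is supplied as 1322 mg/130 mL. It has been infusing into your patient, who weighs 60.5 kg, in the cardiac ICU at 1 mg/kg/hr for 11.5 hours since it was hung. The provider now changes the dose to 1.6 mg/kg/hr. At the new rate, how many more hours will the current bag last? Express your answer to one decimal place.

Initial rate:
Dose = 1 mg/kg/hr × 60.5 kg = 60.5 mg/hr
Concentration = 1322 mg ÷ 130 mL = 10.16923 mg/mL
Rate = 60.5 mg/hr ÷ 10.16923 mg/mL = 5.949319 mL/hr
Volume infused so far = 5.949319 mL/hr × 11.5 hr = 68.41717 mL
Volume remaining = 130 − 68.41717 = 61.58283 mL
New rate:
Dose = 1.6 mg/kg/hr × 60.5 kg = 96.8 mg/hr
Rate = 96.8 mg/hr ÷ 10.16923 mg/mL = 9.518911 mL/hr
Time remaining = 61.58283 mL ÷ 9.518911 mL/hr = 6.469525 hr

6.5 hours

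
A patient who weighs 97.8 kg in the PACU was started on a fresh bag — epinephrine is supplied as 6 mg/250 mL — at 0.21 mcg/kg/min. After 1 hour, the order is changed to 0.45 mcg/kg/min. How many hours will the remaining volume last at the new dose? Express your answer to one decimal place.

Initial rate:
Dose = 0.21 mcg/kg/min × 97.8 kg = 20.538 mcg/min
20.538 mcg/min × 60 min/hr = 1232.28 mcg/hr
Concentration = 6 mg ÷ 250 mL = 0.024 mg/mL = 24 mcg/mL
Rate = 1232.28 mcg/hr ÷ 24 mcg/mL = 51.345 mL/hr
Volume infused so far = 51.345 mL/hr × 1 hr = 51.345 mL
Volume remaining = 250 − 51.345 = 198.655 mL
New rate:
Dose = 0.45 mcg/kg/min × 97.8 kg = 44.01 mcg/min
44.01 mcg/min × 60 min/hr = 2640.6 mcg/hr
Rate = 2640.6 mcg/hr ÷ 24 mcg/mL = 110.025 mL/hr
Time remaining = 198.655 mL ÷ 110.025 mL/hr = 1.805544 hr

1.8 hours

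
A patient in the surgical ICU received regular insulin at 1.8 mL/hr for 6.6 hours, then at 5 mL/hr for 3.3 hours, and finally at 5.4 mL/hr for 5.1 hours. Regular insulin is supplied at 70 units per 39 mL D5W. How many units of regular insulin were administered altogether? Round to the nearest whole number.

Concentration = 70 units ÷ 39 mL = 1.794872 units/mL
Stage 1: 1.8 mL/hr × 6.6 hr = 11.88 mL → 11.88 mL × 1.794872 units/mL = 21.32308 units
Stage 2: 5 mL/hr × 3.3 hr = 16.5 mL → 16.5 mL × 1.794872 units/mL = 29.61538 units
Stage 3: 5.4 mL/hr × 5.1 hr = 27.54 mL → 27.54 mL × 1.794872 units/mL = 49.43077 units
Total = 21.32308 + 29.61538 + 49.43077 = 100.3692 units

100 units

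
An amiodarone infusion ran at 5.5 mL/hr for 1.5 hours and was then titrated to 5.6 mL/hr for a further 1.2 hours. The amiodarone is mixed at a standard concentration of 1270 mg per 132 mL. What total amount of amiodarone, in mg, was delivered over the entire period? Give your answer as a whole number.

144 mg

Concentration = 1270 mg ÷ 132 mL = 9.621212 mg/mL
Stage 1: 5.5 mL/hr × 1.5 hr = 8.25 mL → 8.25 mL × 9.621212 mg/mL = 79.375 mg
Stage 2: 5.6 mL/hr × 1.2 hr = 6.72 mL → 6.72 mL × 9.621212 mg/mL = 64.65455 mg
Total = 79.375 + 64.65455 = 144.0295 mg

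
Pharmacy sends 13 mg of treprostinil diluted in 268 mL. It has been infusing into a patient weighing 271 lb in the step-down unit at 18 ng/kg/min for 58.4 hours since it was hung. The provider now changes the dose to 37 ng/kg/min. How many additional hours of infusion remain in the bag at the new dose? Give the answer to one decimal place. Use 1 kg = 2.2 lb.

19.1 hours

Initial rate:
Weight = 271 lb ÷ 2.2 lb/kg = 123.1818 kg
Dose = 18 ng/kg/min × 123.1818 kg = 2217.273 ng/min
2217.273 ng/min × 60 min/hr = 133036.4 ng/hr
Concentration = 13 mg ÷ 268 mL = 0.04850746 mg/mL = 48507.46 ng/mL
Rate = 133036.4 ng/hr ÷ 48507.46 ng/mL = 2.742596 mL/hr
Volume infused so far = 2.742596 mL/hr × 58.4 hr = 160.1676 mL
Volume remaining = 268 − 160.1676 = 107.8324 mL
New rate:
Dose = 37 ng/kg/min × 123.1818 kg = 4557.727 ng/min
4557.727 ng/min × 60 min/hr = 273463.6 ng/hr
Rate = 273463.6 ng/hr ÷ 48507.46 ng/mL = 5.637558 mL/hr
Time remaining = 107.8324 mL ÷ 5.637558 mL/hr = 19.1275 hr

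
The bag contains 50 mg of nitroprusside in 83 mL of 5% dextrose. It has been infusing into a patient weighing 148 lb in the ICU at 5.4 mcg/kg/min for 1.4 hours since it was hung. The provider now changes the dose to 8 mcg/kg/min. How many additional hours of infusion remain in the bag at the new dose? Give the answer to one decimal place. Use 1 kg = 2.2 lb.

Initial rate:
Weight = 148 lb ÷ 2.2 lb/kg = 67.27273 kg
Dose = 5.4 mcg/kg/min × 67.27273 kg = 363.2727 mcg/min
363.2727 mcg/min × 60 min/hr = 21796.36 mcg/hr
Concentration = 50 mg ÷ 83 mL = 0.6024096 mg/mL = 602.4096 mcg/mL
Rate = 21796.36 mcg/hr ÷ 602.4096 mcg/mL = 36.18196 mL/hr
Volume infused so far = 36.18196 mL/hr × 1.4 hr = 50.65475 mL
Volume remaining = 83 − 50.65475 = 32.34525 mL
New rate:
Dose = 8 mcg/kg/min × 67.27273 kg = 538.1818 mcg/min
538.1818 mcg/min × 60 min/hr = 32290.91 mcg/hr
Rate = 32290.91 mcg/hr ÷ 602.4096 mcg/mL = 53.60291 mL/hr
Time remaining = 32.34525 mL ÷ 53.60291 mL/hr = 0.6034234 hr

0.6 hours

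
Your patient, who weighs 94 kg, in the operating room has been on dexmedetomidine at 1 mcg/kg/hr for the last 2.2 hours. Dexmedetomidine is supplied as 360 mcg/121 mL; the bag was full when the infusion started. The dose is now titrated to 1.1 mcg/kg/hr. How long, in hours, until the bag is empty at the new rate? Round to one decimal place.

Initial rate:
Dose = 1 mcg/kg/hr × 94 kg = 94 mcg/hr
Concentration = 360 mcg ÷ 121 mL = 2.975207 mcg/mL
Rate = 94 mcg/hr ÷ 2.975207 mcg/mL = 31.59444 mL/hr
Volume infused so far = 31.59444 mL/hr × 2.2 hr = 69.50778 mL
Volume remaining = 121 − 69.50778 = 51.49222 mL
New rate:
Dose = 1.1 mcg/kg/hr × 94 kg = 103.4 mcg/hr
Rate = 103.4 mcg/hr ÷ 2.975207 mcg/mL = 34.75389 mL/hr
Time remaining = 51.49222 mL ÷ 34.75389 mL/hr = 1.481625 hr

1.5 hours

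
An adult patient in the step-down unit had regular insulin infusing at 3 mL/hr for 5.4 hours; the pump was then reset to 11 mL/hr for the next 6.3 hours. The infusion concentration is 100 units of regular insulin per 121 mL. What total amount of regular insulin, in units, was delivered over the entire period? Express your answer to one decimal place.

Concentration = 100 units ÷ 121 mL = 0.8264463 units/mL
Stage 1: 3 mL/hr × 5.4 hr = 16.2 mL → 16.2 mL × 0.8264463 units/mL = 13.38843 units
Stage 2: 11 mL/hr × 6.3 hr = 69.3 mL → 69.3 mL × 0.8264463 units/mL = 57.27273 units
Total = 13.38843 + 57.27273 = 70.66116 units

70.7 units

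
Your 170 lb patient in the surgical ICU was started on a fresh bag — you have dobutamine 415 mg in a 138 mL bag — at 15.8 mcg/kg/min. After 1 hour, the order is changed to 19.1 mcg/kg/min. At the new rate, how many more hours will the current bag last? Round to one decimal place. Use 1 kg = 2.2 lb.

3.9 hours

Initial rate:
Weight = 170 lb ÷ 2.2 lb/kg = 77.27273 kg
Dose = 15.8 mcg/kg/min × 77.27273 kg = 1220.909 mcg/min
1220.909 mcg/min × 60 min/hr = 73254.55 mcg/hr
Concentration = 415 mg ÷ 138 mL = 3.007246 mg/mL = 3007.246 mcg/mL
Rate = 73254.55 mcg/hr ÷ 3007.246 mcg/mL = 24.35934 mL/hr
Volume infused so far = 24.35934 mL/hr × 1 hr = 24.35934 mL
Volume remaining = 138 − 24.35934 = 113.6407 mL
New rate:
Dose = 19.1 mcg/kg/min × 77.27273 kg = 1475.909 mcg/min
1475.909 mcg/min × 60 min/hr = 88554.55 mcg/hr
Rate = 88554.55 mcg/hr ÷ 3007.246 mcg/mL = 29.44705 mL/hr
Time remaining = 113.6407 mL ÷ 29.44705 mL/hr = 3.859152 hr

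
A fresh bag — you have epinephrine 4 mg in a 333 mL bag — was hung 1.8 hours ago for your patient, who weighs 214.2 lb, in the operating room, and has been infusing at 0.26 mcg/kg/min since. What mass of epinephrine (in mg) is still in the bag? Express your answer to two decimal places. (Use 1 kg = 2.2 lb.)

1.27 mg

Weight = 214.2 lb ÷ 2.2 lb/kg = 97.36364 kg
Dose = 0.26 mcg/kg/min × 97.36364 kg = 25.31455 mcg/min
25.31455 mcg/min × 60 min/hr = 1518.873 mcg/hr
Concentration = 4 mg ÷ 333 mL = 0.01201201 mg/mL = 12.01201 mcg/mL
Rate = 1518.873 mcg/hr ÷ 12.01201 mcg/mL = 126.4462 mL/hr
Volume infused = 126.4462 mL/hr × 1.8 hr = 227.6031 mL
Volume remaining = 333 − 227.6031 = 105.3969 mL
Drug remaining = 105.3969 mL × 12.01201 mcg/mL = 1266.029 mcg = 1.266029 mg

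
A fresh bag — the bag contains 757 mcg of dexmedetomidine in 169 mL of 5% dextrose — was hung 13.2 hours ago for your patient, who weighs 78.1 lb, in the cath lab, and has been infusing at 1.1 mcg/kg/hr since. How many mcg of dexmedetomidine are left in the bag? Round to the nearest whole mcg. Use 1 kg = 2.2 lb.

Weight = 78.1 lb ÷ 2.2 lb/kg = 35.5 kg
Dose = 1.1 mcg/kg/hr × 35.5 kg = 39.05 mcg/hr
Concentration = 757 mcg ÷ 169 mL = 4.47929 mcg/mL
Rate = 39.05 mcg/hr ÷ 4.47929 mcg/mL = 8.7179 mL/hr
Volume infused = 8.7179 mL/hr × 13.2 hr = 115.0763 mL
Volume remaining = 169 − 115.0763 = 53.92373 mL
Drug remaining = 53.92373 mL × 4.47929 mcg/mL = 241.54 mcg

242 mcg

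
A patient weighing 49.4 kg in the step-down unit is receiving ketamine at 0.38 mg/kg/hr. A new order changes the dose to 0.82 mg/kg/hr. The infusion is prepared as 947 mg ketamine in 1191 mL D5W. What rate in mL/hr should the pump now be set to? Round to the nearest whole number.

Dose = 0.82 mg/kg/hr × 49.4 kg = 40.508 mg/hr
Concentration = 947 mg ÷ 1191 mL = 0.7951301 mg/mL
Rate = 40.508 mg/hr ÷ 0.7951301 mg/mL = 50.94512 mL/hr

51 mL/hr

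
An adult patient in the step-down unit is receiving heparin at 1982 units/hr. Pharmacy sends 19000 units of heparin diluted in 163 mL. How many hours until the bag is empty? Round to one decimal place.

9.6 hours

Concentration = 19000 units ÷ 163 mL = 116.5644 units/mL
Rate = 1982 units/hr ÷ 116.5644 units/mL = 17.00347 mL/hr
Duration = 163 mL ÷ 17.00347 mL/hr = 9.586276 hr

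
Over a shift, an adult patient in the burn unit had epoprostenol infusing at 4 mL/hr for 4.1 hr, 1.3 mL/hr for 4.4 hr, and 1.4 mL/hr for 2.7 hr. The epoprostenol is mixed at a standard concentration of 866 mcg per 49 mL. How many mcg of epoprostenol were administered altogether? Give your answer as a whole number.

Concentration = 866 mcg ÷ 49 mL = 17.67347 mcg/mL
Stage 1: 4 mL/hr × 4.1 hr = 16.4 mL → 16.4 mL × 17.67347 mcg/mL = 289.8449 mcg
Stage 2: 1.3 mL/hr × 4.4 hr = 5.72 mL → 5.72 mL × 17.67347 mcg/mL = 101.0922 mcg
Stage 3: 1.4 mL/hr × 2.7 hr = 3.78 mL → 3.78 mL × 17.67347 mcg/mL = 66.80571 mcg
Total = 289.8449 + 101.0922 + 66.80571 = 457.7429 mcg

458 mcg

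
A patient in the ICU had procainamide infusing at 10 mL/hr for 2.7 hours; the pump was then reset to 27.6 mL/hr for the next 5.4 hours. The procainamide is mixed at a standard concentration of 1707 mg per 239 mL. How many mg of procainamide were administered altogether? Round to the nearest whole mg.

Concentration = 1707 mg ÷ 239 mL = 7.142259 mg/mL
Stage 1: 10 mL/hr × 2.7 hr = 27 mL → 27 mL × 7.142259 mg/mL = 192.841 mg
Stage 2: 27.6 mL/hr × 5.4 hr = 149.04 mL → 149.04 mL × 7.142259 mg/mL = 1064.482 mg
Total = 192.841 + 1064.482 = 1257.323 mg

1257 mg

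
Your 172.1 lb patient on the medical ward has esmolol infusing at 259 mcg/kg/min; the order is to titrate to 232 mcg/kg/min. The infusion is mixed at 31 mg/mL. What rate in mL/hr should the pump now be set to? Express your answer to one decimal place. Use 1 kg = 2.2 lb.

35.1 mL/hr

Weight = 172.1 lb ÷ 2.2 lb/kg = 78.22727 kg
Dose = 232 mcg/kg/min × 78.22727 kg = 18148.73 mcg/min
18148.73 mcg/min × 60 min/hr = 1088924 mcg/hr
Concentration = 31 mg/mL = 31000 mcg/mL
Rate = 1088924 mcg/hr ÷ 31000 mcg/mL = 35.12657 mL/hr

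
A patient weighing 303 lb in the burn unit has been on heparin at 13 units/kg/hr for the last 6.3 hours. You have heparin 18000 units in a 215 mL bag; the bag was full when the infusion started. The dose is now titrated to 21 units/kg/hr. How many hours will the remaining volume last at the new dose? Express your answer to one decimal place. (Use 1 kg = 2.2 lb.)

2.3 hours

Initial rate:
Weight = 303 lb ÷ 2.2 lb/kg = 137.7273 kg
Dose = 13 units/kg/hr × 137.7273 kg = 1790.455 units/hr
Concentration = 18000 units ÷ 215 mL = 83.72093 units/mL
Rate = 1790.455 units/hr ÷ 83.72093 units/mL = 21.38598 mL/hr
Volume infused so far = 21.38598 mL/hr × 6.3 hr = 134.7317 mL
Volume remaining = 215 − 134.7317 = 80.2683 mL
New rate:
Dose = 21 units/kg/hr × 137.7273 kg = 2892.273 units/hr
Rate = 2892.273 units/hr ÷ 83.72093 units/mL = 34.54659 mL/hr
Time remaining = 80.2683 mL ÷ 34.54659 mL/hr = 2.323479 hr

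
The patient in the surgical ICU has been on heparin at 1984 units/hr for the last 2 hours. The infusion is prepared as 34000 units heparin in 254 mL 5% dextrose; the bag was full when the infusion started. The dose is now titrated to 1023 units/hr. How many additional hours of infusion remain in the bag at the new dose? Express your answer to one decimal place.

Initial rate:
Concentration = 34000 units ÷ 254 mL = 133.8583 units/mL
Rate = 1984 units/hr ÷ 133.8583 units/mL = 14.82165 mL/hr
Volume infused so far = 14.82165 mL/hr × 2 hr = 29.64329 mL
Volume remaining = 254 − 29.64329 = 224.3567 mL
New rate:
Rate = 1023 units/hr ÷ 133.8583 units/mL = 7.642412 mL/hr
Time remaining = 224.3567 mL ÷ 7.642412 mL/hr = 29.35679 hr

29.4 hours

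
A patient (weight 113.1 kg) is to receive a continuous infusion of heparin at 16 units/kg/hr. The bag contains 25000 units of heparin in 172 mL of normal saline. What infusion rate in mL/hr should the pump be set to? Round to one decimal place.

Dose = 16 units/kg/hr × 113.1 kg = 1809.6 units/hr
Concentration = 25000 units ÷ 172 mL = 145.3488 units/mL
Rate = 1809.6 units/hr ÷ 145.3488 units/mL = 12.45005 mL/hr

12.5 mL/hr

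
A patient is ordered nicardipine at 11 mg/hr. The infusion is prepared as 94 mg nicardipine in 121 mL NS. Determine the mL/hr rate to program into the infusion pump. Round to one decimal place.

Concentration = 94 mg ÷ 121 mL = 0.7768595 mg/mL
Rate = 11 mg/hr ÷ 0.7768595 mg/mL = 14.15957 mL/hr

14.2 mL/hr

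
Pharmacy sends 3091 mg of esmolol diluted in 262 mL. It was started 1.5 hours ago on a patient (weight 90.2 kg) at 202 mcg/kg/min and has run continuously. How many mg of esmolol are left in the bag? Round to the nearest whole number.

Dose = 202 mcg/kg/min × 90.2 kg = 18220.4 mcg/min
18220.4 mcg/min × 60 min/hr = 1093224 mcg/hr
Concentration = 3091 mg ÷ 262 mL = 11.79771 mg/mL = 11797.71 mcg/mL
Rate = 1093224 mcg/hr ÷ 11797.71 mcg/mL = 92.66409 mL/hr
Volume infused = 92.66409 mL/hr × 1.5 hr = 138.9961 mL
Volume remaining = 262 − 138.9961 = 123.0039 mL
Drug remaining = 123.0039 mL × 11797.71 mcg/mL = 1451164 mcg = 1451.164 mg

1451 mg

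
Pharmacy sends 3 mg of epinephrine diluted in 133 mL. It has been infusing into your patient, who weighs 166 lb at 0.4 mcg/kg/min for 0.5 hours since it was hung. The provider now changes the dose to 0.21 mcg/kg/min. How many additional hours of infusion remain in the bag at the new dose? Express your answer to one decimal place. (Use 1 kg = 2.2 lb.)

Initial rate:
Weight = 166 lb ÷ 2.2 lb/kg = 75.45455 kg
Dose = 0.4 mcg/kg/min × 75.45455 kg = 30.18182 mcg/min
30.18182 mcg/min × 60 min/hr = 1810.909 mcg/hr
Concentration = 3 mg ÷ 133 mL = 0.02255639 mg/mL = 22.55639 mcg/mL
Rate = 1810.909 mcg/hr ÷ 22.55639 mcg/mL = 80.28364 mL/hr
Volume infused so far = 80.28364 mL/hr × 0.5 hr = 40.14182 mL
Volume remaining = 133 − 40.14182 = 92.85818 mL
New rate:
Dose = 0.21 mcg/kg/min × 75.45455 kg = 15.84545 mcg/min
15.84545 mcg/min × 60 min/hr = 950.7273 mcg/hr
Rate = 950.7273 mcg/hr ÷ 22.55639 mcg/mL = 42.14891 mL/hr
Time remaining = 92.85818 mL ÷ 42.14891 mL/hr = 2.203098 hr

2.2 hours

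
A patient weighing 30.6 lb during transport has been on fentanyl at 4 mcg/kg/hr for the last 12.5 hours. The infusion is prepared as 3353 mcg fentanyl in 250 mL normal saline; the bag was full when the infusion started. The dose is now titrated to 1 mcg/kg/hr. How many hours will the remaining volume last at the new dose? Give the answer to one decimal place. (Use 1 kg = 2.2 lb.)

191.1 hours

Initial rate:
Weight = 30.6 lb ÷ 2.2 lb/kg = 13.90909 kg
Dose = 4 mcg/kg/hr × 13.90909 kg = 55.63636 mcg/hr
Concentration = 3353 mcg ÷ 250 mL = 13.412 mcg/mL
Rate = 55.63636 mcg/hr ÷ 13.412 mcg/mL = 4.148253 mL/hr
Volume infused so far = 4.148253 mL/hr × 12.5 hr = 51.85316 mL
Volume remaining = 250 − 51.85316 = 198.1468 mL
New rate:
Dose = 1 mcg/kg/hr × 13.90909 kg = 13.90909 mcg/hr
Rate = 13.90909 mcg/hr ÷ 13.412 mcg/mL = 1.037063 mL/hr
Time remaining = 198.1468 mL ÷ 1.037063 mL/hr = 191.0654 hr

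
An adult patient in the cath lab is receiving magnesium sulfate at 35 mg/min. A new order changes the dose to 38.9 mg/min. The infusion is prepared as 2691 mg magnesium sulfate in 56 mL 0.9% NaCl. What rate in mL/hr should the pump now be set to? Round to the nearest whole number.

38.9 mg/min × 60 min/hr = 2334 mg/hr
Concentration = 2691 mg ÷ 56 mL = 48.05357 mg/mL
Rate = 2334 mg/hr ÷ 48.05357 mg/mL = 48.57079 mL/hr

49 mL/hr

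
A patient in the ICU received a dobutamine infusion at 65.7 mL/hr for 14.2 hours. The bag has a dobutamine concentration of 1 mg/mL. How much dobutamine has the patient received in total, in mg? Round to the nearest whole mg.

933 mg

Concentration = 1 mg/mL = 1000 mcg/mL
Drug rate = 65.7 mL/hr × 1000 mcg/mL = 65700 mcg/hr
Total = 65700 mcg/hr × 14.2 hr = 932940 mcg = 932.94 mg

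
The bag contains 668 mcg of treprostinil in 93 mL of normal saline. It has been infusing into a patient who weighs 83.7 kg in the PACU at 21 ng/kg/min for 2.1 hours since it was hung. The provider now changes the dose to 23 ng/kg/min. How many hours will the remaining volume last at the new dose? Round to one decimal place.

3.9 hours

Initial rate:
Dose = 21 ng/kg/min × 83.7 kg = 1757.7 ng/min
1757.7 ng/min × 60 min/hr = 105462 ng/hr
Concentration = 668 mcg ÷ 93 mL = 7.182796 mcg/mL = 7182.796 ng/mL
Rate = 105462 ng/hr ÷ 7182.796 ng/mL = 14.68258 mL/hr
Volume infused so far = 14.68258 mL/hr × 2.1 hr = 30.83343 mL
Volume remaining = 93 − 30.83343 = 62.16657 mL
New rate:
Dose = 23 ng/kg/min × 83.7 kg = 1925.1 ng/min
1925.1 ng/min × 60 min/hr = 115506 ng/hr
Rate = 115506 ng/hr ÷ 7182.796 ng/mL = 16.08093 mL/hr
Time remaining = 62.16657 mL ÷ 16.08093 mL/hr = 3.865858 hr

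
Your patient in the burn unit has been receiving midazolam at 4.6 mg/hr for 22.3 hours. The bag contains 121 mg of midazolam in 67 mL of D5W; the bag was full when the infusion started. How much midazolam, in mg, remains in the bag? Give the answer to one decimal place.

Concentration = 121 mg ÷ 67 mL = 1.80597 mg/mL
Rate = 4.6 mg/hr ÷ 1.80597 mg/mL = 2.547107 mL/hr
Volume infused = 2.547107 mL/hr × 22.3 hr = 56.8005 mL
Volume remaining = 67 − 56.8005 = 10.1995 mL
Drug remaining = 10.1995 mL × 1.80597 mg/mL = 18.42 mg

18.4 mg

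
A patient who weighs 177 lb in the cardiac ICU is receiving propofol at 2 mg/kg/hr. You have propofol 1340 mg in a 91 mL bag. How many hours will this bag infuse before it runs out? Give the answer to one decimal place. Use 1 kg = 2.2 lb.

8.3 hours

Weight = 177 lb ÷ 2.2 lb/kg = 80.45455 kg
Dose = 2 mg/kg/hr × 80.45455 kg = 160.9091 mg/hr
Concentration = 1340 mg ÷ 91 mL = 14.72527 mg/mL
Rate = 160.9091 mg/hr ÷ 14.72527 mg/mL = 10.92741 mL/hr
Duration = 91 mL ÷ 10.92741 mL/hr = 8.327684 hr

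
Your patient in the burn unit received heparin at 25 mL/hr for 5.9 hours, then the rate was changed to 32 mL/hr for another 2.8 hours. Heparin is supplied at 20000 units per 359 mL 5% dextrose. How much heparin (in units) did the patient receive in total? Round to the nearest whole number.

Concentration = 20000 units ÷ 359 mL = 55.71031 units/mL
Stage 1: 25 mL/hr × 5.9 hr = 147.5 mL → 147.5 mL × 55.71031 units/mL = 8217.27 units
Stage 2: 32 mL/hr × 2.8 hr = 89.6 mL → 89.6 mL × 55.71031 units/mL = 4991.643 units
Total = 8217.27 + 4991.643 = 13208.91 units

13209 units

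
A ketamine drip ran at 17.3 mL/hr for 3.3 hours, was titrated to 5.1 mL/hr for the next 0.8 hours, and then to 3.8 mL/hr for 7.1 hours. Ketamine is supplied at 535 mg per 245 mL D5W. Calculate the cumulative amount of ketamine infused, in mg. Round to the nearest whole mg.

Concentration = 535 mg ÷ 245 mL = 2.183673 mg/mL
Stage 1: 17.3 mL/hr × 3.3 hr = 57.09 mL → 57.09 mL × 2.183673 mg/mL = 124.6659 mg
Stage 2: 5.1 mL/hr × 0.8 hr = 4.08 mL → 4.08 mL × 2.183673 mg/mL = 8.909388 mg
Stage 3: 3.8 mL/hr × 7.1 hr = 26.98 mL → 26.98 mL × 2.183673 mg/mL = 58.91551 mg
Total = 124.6659 + 8.909388 + 58.91551 = 192.4908 mg

192 mg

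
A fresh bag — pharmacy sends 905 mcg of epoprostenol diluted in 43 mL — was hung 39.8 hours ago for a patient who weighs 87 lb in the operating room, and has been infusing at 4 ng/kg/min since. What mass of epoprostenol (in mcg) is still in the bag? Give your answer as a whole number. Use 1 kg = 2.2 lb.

527 mcg

Weight = 87 lb ÷ 2.2 lb/kg = 39.54545 kg
Dose = 4 ng/kg/min × 39.54545 kg = 158.1818 ng/min
158.1818 ng/min × 60 min/hr = 9490.909 ng/hr
Concentration = 905 mcg ÷ 43 mL = 21.04651 mcg/mL = 21046.51 ng/mL
Rate = 9490.909 ng/hr ÷ 21046.51 ng/mL = 0.4509493 mL/hr
Volume infused = 0.4509493 mL/hr × 39.8 hr = 17.94778 mL
Volume remaining = 43 − 17.94778 = 25.05222 mL
Drug remaining = 25.05222 mL × 21046.51 ng/mL = 527261.8 ng = 527.2618 mcg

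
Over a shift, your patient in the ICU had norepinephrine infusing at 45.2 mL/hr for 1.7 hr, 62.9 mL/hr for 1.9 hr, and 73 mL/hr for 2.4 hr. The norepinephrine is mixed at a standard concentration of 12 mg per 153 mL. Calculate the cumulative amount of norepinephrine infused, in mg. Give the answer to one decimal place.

29.1 mg

Concentration = 12 mg ÷ 153 mL = 0.07843137 mg/mL
Stage 1: 45.2 mL/hr × 1.7 hr = 76.84 mL → 76.84 mL × 0.07843137 mg/mL = 6.026667 mg
Stage 2: 62.9 mL/hr × 1.9 hr = 119.51 mL → 119.51 mL × 0.07843137 mg/mL = 9.373333 mg
Stage 3: 73 mL/hr × 2.4 hr = 175.2 mL → 175.2 mL × 0.07843137 mg/mL = 13.74118 mg
Total = 6.026667 + 9.373333 + 13.74118 = 29.14118 mg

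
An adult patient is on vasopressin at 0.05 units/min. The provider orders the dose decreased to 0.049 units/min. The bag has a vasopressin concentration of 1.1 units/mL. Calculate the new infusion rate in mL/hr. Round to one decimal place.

2.7 mL/hr

0.049 units/min × 60 min/hr = 2.94 units/hr
Rate = 2.94 units/hr ÷ 1.1 units/mL = 2.672727 mL/hr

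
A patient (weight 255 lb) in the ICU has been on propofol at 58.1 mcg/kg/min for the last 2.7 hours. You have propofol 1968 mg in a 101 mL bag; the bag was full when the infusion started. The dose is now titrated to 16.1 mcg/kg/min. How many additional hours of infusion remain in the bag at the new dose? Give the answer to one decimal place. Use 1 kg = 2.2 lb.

Initial rate:
Weight = 255 lb ÷ 2.2 lb/kg = 115.9091 kg
Dose = 58.1 mcg/kg/min × 115.9091 kg = 6734.318 mcg/min
6734.318 mcg/min × 60 min/hr = 404059.1 mcg/hr
Concentration = 1968 mg ÷ 101 mL = 19.48515 mg/mL = 19485.15 mcg/mL
Rate = 404059.1 mcg/hr ÷ 19485.15 mcg/mL = 20.73677 mL/hr
Volume infused so far = 20.73677 mL/hr × 2.7 hr = 55.98929 mL
Volume remaining = 101 − 55.98929 = 45.01071 mL
New rate:
Dose = 16.1 mcg/kg/min × 115.9091 kg = 1866.136 mcg/min
1866.136 mcg/min × 60 min/hr = 111968.2 mcg/hr
Rate = 111968.2 mcg/hr ÷ 19485.15 mcg/mL = 5.746335 mL/hr
Time remaining = 45.01071 mL ÷ 5.746335 mL/hr = 7.832944 hr

7.8 hours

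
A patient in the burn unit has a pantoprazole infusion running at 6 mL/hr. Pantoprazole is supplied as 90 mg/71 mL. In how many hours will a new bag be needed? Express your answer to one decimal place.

Duration = 71 mL ÷ 6 mL/hr = 11.83333 hr

11.8 hours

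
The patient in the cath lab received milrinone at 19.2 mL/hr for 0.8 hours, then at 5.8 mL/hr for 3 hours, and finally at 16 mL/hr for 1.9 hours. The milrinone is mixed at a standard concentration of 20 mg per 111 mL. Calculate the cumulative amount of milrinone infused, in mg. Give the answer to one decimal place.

Concentration = 20 mg ÷ 111 mL = 0.1801802 mg/mL
Stage 1: 19.2 mL/hr × 0.8 hr = 15.36 mL → 15.36 mL × 0.1801802 mg/mL = 2.767568 mg
Stage 2: 5.8 mL/hr × 3 hr = 17.4 mL → 17.4 mL × 0.1801802 mg/mL = 3.135135 mg
Stage 3: 16 mL/hr × 1.9 hr = 30.4 mL → 30.4 mL × 0.1801802 mg/mL = 5.477477 mg
Total = 2.767568 + 3.135135 + 5.477477 = 11.38018 mg

11.4 mg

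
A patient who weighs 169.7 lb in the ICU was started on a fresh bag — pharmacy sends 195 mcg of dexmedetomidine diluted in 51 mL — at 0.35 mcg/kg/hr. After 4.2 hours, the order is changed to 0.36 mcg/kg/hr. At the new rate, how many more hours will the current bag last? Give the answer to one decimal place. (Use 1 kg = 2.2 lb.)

Initial rate:
Weight = 169.7 lb ÷ 2.2 lb/kg = 77.13636 kg
Dose = 0.35 mcg/kg/hr × 77.13636 kg = 26.99773 mcg/hr
Concentration = 195 mcg ÷ 51 mL = 3.823529 mcg/mL
Rate = 26.99773 mcg/hr ÷ 3.823529 mcg/mL = 7.060944 mL/hr
Volume infused so far = 7.060944 mL/hr × 4.2 hr = 29.65597 mL
Volume remaining = 51 − 29.65597 = 21.34403 mL
New rate:
Dose = 0.36 mcg/kg/hr × 77.13636 kg = 27.76909 mcg/hr
Rate = 27.76909 mcg/hr ÷ 3.823529 mcg/mL = 7.262685 mL/hr
Time remaining = 21.34403 mL ÷ 7.262685 mL/hr = 2.938863 hr

2.9 hours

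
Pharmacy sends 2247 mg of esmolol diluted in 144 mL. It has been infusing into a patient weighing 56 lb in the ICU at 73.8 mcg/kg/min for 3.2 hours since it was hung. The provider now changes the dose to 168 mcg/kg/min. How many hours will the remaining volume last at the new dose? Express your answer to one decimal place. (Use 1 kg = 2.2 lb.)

7.4 hours

Initial rate:
Weight = 56 lb ÷ 2.2 lb/kg = 25.45455 kg
Dose = 73.8 mcg/kg/min × 25.45455 kg = 1878.545 mcg/min
1878.545 mcg/min × 60 min/hr = 112712.7 mcg/hr
Concentration = 2247 mg ÷ 144 mL = 15.60417 mg/mL = 15604.17 mcg/mL
Rate = 112712.7 mcg/hr ÷ 15604.17 mcg/mL = 7.223246 mL/hr
Volume infused so far = 7.223246 mL/hr × 3.2 hr = 23.11439 mL
Volume remaining = 144 − 23.11439 = 120.8856 mL
New rate:
Dose = 168 mcg/kg/min × 25.45455 kg = 4276.364 mcg/min
4276.364 mcg/min × 60 min/hr = 256581.8 mcg/hr
Rate = 256581.8 mcg/hr ÷ 15604.17 mcg/mL = 16.44316 mL/hr
Time remaining = 120.8856 mL ÷ 16.44316 mL/hr = 7.351726 hr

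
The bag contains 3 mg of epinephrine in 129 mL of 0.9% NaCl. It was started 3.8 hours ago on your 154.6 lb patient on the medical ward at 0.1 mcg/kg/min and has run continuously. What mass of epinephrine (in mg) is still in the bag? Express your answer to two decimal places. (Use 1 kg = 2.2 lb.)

Weight = 154.6 lb ÷ 2.2 lb/kg = 70.27273 kg
Dose = 0.1 mcg/kg/min × 70.27273 kg = 7.027273 mcg/min
7.027273 mcg/min × 60 min/hr = 421.6364 mcg/hr
Concentration = 3 mg ÷ 129 mL = 0.02325581 mg/mL = 23.25581 mcg/mL
Rate = 421.6364 mcg/hr ÷ 23.25581 mcg/mL = 18.13036 mL/hr
Volume infused = 18.13036 mL/hr × 3.8 hr = 68.89538 mL
Volume remaining = 129 − 68.89538 = 60.10462 mL
Drug remaining = 60.10462 mL × 23.25581 mcg/mL = 1397.782 mcg = 1.397782 mg

1.40 mg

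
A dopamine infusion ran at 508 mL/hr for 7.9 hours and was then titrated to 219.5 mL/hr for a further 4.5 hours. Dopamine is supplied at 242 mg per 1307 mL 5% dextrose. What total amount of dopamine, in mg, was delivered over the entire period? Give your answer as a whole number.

926 mg

Concentration = 242 mg ÷ 1307 mL = 0.1851568 mg/mL
Stage 1: 508 mL/hr × 7.9 hr = 4013.2 mL → 4013.2 mL × 0.1851568 mg/mL = 743.0715 mg
Stage 2: 219.5 mL/hr × 4.5 hr = 987.75 mL → 987.75 mL × 0.1851568 mg/mL = 182.8887 mg
Total = 743.0715 + 182.8887 = 925.9601 mg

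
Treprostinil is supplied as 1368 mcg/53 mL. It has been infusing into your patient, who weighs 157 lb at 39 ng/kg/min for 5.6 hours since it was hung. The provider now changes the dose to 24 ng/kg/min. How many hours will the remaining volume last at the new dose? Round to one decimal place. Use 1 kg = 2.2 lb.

Initial rate:
Weight = 157 lb ÷ 2.2 lb/kg = 71.36364 kg
Dose = 39 ng/kg/min × 71.36364 kg = 2783.182 ng/min
2783.182 ng/min × 60 min/hr = 166990.9 ng/hr
Concentration = 1368 mcg ÷ 53 mL = 25.81132 mcg/mL = 25811.32 ng/mL
Rate = 166990.9 ng/hr ÷ 25811.32 ng/mL = 6.469677 mL/hr
Volume infused so far = 6.469677 mL/hr × 5.6 hr = 36.23019 mL
Volume remaining = 53 − 36.23019 = 16.76981 mL
New rate:
Dose = 24 ng/kg/min × 71.36364 kg = 1712.727 ng/min
1712.727 ng/min × 60 min/hr = 102763.6 ng/hr
Rate = 102763.6 ng/hr ÷ 25811.32 ng/mL = 3.98134 mL/hr
Time remaining = 16.76981 mL ÷ 3.98134 mL/hr = 4.212102 hr

4.2 hours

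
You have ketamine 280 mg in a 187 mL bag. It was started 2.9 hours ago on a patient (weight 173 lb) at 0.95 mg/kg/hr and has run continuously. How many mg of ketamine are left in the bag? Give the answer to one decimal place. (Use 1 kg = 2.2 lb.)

63.4 mg

Weight = 173 lb ÷ 2.2 lb/kg = 78.63636 kg
Dose = 0.95 mg/kg/hr × 78.63636 kg = 74.70455 mg/hr
Concentration = 280 mg ÷ 187 mL = 1.497326 mg/mL
Rate = 74.70455 mg/hr ÷ 1.497326 mg/mL = 49.89196 mL/hr
Volume infused = 49.89196 mL/hr × 2.9 hr = 144.6867 mL
Volume remaining = 187 − 144.6867 = 42.3133 mL
Drug remaining = 42.3133 mL × 1.497326 mg/mL = 63.35682 mg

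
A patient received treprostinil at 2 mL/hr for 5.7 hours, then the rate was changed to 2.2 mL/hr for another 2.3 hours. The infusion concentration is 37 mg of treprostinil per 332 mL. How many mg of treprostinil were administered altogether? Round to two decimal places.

Concentration = 37 mg ÷ 332 mL = 0.1114458 mg/mL
Stage 1: 2 mL/hr × 5.7 hr = 11.4 mL → 11.4 mL × 0.1114458 mg/mL = 1.270482 mg
Stage 2: 2.2 mL/hr × 2.3 hr = 5.06 mL → 5.06 mL × 0.1114458 mg/mL = 0.5639157 mg
Total = 1.270482 + 0.5639157 = 1.834398 mg

1.83 mg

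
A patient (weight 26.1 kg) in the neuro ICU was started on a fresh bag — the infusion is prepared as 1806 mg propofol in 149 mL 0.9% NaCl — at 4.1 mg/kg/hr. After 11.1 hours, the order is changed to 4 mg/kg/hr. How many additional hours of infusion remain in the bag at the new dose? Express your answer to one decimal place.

Initial rate:
Dose = 4.1 mg/kg/hr × 26.1 kg = 107.01 mg/hr
Concentration = 1806 mg ÷ 149 mL = 12.12081 mg/mL
Rate = 107.01 mg/hr ÷ 12.12081 mg/mL = 8.828621 mL/hr
Volume infused so far = 8.828621 mL/hr × 11.1 hr = 97.9977 mL
Volume remaining = 149 − 97.9977 = 51.0023 mL
New rate:
Dose = 4 mg/kg/hr × 26.1 kg = 104.4 mg/hr
Rate = 104.4 mg/hr ÷ 12.12081 mg/mL = 8.613289 mL/hr
Time remaining = 51.0023 mL ÷ 8.613289 mL/hr = 5.921351 hr

5.9 hours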